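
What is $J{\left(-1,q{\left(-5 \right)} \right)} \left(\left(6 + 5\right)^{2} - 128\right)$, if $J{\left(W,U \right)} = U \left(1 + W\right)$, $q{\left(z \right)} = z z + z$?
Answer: $0$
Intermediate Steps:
$q{\left(z \right)} = z + z^{2}$ ($q{\left(z \right)} = z^{2} + z = z + z^{2}$)
$J{\left(-1,q{\left(-5 \right)} \right)} \left(\left(6 + 5\right)^{2} - 128\right) = - 5 \left(1 - 5\right) \left(1 - 1\right) \left(\left(6 + 5\right)^{2} - 128\right) = \left(-5\right) \left(-4\right) 0 \left(11^{2} - 128\right) = 20 \cdot 0 \left(121 - 128\right) = 0 \left(-7\right) = 0$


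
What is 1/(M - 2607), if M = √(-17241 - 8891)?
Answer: -2607/6822581 - 2*I*√6533/6822581 ≈ -0.00038211 - 2.3694e-5*I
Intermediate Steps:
M = 2*I*√6533 (M = √(-26132) = 2*I*√6533 ≈ 161.65*I)
1/(M - 2607) = 1/(2*I*√6533 - 2607) = 1/(-2607 + 2*I*√6533)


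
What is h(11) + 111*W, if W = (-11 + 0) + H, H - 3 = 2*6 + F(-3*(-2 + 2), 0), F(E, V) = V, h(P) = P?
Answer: 455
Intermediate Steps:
H = 15 (H = 3 + (2*6 + 0) = 3 + (12 + 0) = 3 + 12 = 15)
W = 4 (W = (-11 + 0) + 15 = -11 + 15 = 4)
h(11) + 111*W = 11 + 111*4 = 11 + 444 = 455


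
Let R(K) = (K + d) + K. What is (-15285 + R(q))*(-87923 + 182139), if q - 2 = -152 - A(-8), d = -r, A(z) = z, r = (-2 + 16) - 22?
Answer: -1466095176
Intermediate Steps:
r = -8 (r = 14 - 22 = -8)
d = 8 (d = -1*(-8) = 8)
q = -142 (q = 2 + (-152 - 1*(-8)) = 2 + (-152 + 8) = 2 - 144 = -142)
R(K) = 8 + 2*K (R(K) = (K + 8) + K = (8 + K) + K = 8 + 2*K)
(-15285 + R(q))*(-87923 + 182139) = (-15285 + (8 + 2*(-142)))*(-87923 + 182139) = (-15285 + (8 - 284))*94216 = (-15285 - 276)*94216 = -15561*94216 = -1466095176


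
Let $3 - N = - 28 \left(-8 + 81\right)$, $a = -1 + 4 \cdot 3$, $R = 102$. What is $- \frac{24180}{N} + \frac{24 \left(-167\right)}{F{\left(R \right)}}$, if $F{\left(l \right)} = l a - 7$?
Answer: $- \frac{35165076}{2282405} \approx -15.407$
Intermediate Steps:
$a = 11$ ($a = -1 + 12 = 11$)
$F{\left(l \right)} = -7 + 11 l$ ($F{\left(l \right)} = l 11 - 7 = 11 l - 7 = -7 + 11 l$)
$N = 2047$ ($N = 3 - - 28 \left(-8 + 81\right) = 3 - \left(-28\right) 73 = 3 - -2044 = 3 + 2044 = 2047$)
$- \frac{24180}{N} + \frac{24 \left(-167\right)}{F{\left(R \right)}} = - \frac{24180}{2047} + \frac{24 \left(-167\right)}{-7 + 11 \cdot 102} = \left(-24180\right) \frac{1}{2047} - \frac{4008}{-7 + 1122} = - \frac{24180}{2047} - \frac{4008}{1115} = - \frac{35165076}{2282405}$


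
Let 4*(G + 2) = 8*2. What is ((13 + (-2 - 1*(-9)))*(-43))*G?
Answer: -1720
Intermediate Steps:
G = 2 (G = -2 + (8*2)/4 = -2 + (1/4)*16 = -2 + 4 = 2)
((13 + (-2 - 1*(-9)))*(-43))*G = ((13 + (-2 - 1*(-9)))*(-43))*2 = ((13 + (-2 + 9))*(-43))*2 = ((13 + 7)*(-43))*2 = (20*(-43))*2 = -860*2 = -1720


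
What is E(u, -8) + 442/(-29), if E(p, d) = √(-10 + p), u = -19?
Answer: -442/29 + I*√29 ≈ -15.241 + 5.3852*I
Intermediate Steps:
E(u, -8) + 442/(-29) = √(-10 - 19) + 442/(-29) = √(-29) + 442*(-1/29) = I*√29 - 442/29 = -442/29 + I*√29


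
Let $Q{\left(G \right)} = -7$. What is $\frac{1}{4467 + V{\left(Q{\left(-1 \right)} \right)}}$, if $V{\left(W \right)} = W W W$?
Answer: $\frac{1}{4124} \approx 0.00024248$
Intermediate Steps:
$V{\left(W \right)} = W^{3}$ ($V{\left(W \right)} = W^{2} W = W^{3}$)
$\frac{1}{4467 + V{\left(Q{\left(-1 \right)} \right)}} = \frac{1}{4467 + \left(-7\right)^{3}} = \frac{1}{4467 - 343} = \frac{1}{4124}$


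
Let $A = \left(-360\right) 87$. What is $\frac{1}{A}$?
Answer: $- \frac{1}{31320} \approx -3.1928 \cdot 10^{-5}$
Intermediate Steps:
$A = -31320$
$\frac{1}{A} = \frac{1}{-31320} = - \frac{1}{31320}$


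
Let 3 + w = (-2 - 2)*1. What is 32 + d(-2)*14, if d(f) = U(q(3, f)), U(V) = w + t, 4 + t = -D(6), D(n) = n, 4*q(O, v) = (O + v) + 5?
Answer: -206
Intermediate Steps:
q(O, v) = 5/4 + O/4 + v/4 (q(O, v) = ((O + v) + 5)/4 = (5 + O + v)/4 = 5/4 + O/4 + v/4)
t = -10 (t = -4 - 1*6 = -4 - 6 = -10)
w = -7 (w = -3 + (-2 - 2)*1 = -3 - 4*1 = -3 - 4 = -7)
U(V) = -17 (U(V) = -7 - 10 = -17)
d(f) = -17
32 + d(-2)*14 = 32 - 17*14 = 32 - 238 = -206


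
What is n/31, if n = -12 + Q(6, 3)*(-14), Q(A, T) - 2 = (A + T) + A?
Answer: -250/31 ≈ -8.0645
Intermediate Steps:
Q(A, T) = 2 + T + 2*A (Q(A, T) = 2 + ((A + T) + A) = 2 + (T + 2*A) = 2 + T + 2*A)
n = -250 (n = -12 + (2 + 3 + 2*6)*(-14) = -12 + (2 + 3 + 12)*(-14) = -12 + 17*(-14) = -12 - 238 = -250)
n/31 = -250/31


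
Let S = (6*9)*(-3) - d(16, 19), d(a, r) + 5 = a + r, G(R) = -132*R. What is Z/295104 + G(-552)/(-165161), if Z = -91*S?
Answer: -96962317/253852457 ≈ -0.38196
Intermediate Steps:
d(a, r) = -5 + a + r (d(a, r) = -5 + (a + r) = -5 + a + r)
S = -192 (S = (6*9)*(-3) - (-5 + 16 + 19) = 54*(-3) - 1*30 = -162 - 30 = -192)
Z = 17472 (Z = -91*(-192) = 17472)
Z/295104 + G(-552)/(-165161) = 17472/295104 - 132*(-552)/(-165161) = 17472*(1/295104) + 72864*(-1/165161) = 91/1537 - 72864/165161 = -96962317/253852457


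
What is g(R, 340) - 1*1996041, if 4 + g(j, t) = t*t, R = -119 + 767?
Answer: -1880445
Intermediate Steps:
R = 648
g(j, t) = -4 + t² (g(j, t) = -4 + t*t = -4 + t²)
g(R, 340) - 1*1996041 = (-4 + 340²) - 1*1996041 = (-4 + 115600) - 1996041 = 115596 - 1996041 = -1880445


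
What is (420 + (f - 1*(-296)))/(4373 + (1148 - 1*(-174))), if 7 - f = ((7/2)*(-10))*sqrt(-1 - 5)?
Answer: 723/5695 + 7*I*sqrt(6)/1139 ≈ 0.12695 + 0.015054*I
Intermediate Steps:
f = 7 + 35*I*sqrt(6) (f = 7 - (7/2)*(-10)*sqrt(-1 - 5) = 7 - (7*(1/2))*(-10)*sqrt(-6) = 7 - (7/2)*(-10)*I*sqrt(6) = 7 - (-35)*I*sqrt(6) = 7 + 35*I*sqrt(6) ≈ 7.0 + 85.732*I)
(420 + (f - 1*(-296)))/(4373 + (1148 - 1*(-174))) = (420 + ((7 + 35*I*sqrt(6)) - 1*(-296)))/(4373 + (1148 - 1*(-174))) = (420 + ((7 + 35*I*sqrt(6)) + 296))/(4373 + (1148 + 174)) = (420 + (303 + 35*I*sqrt(6)))/(4373 + 1322) = (723 + 35*I*sqrt(6))/5695 = (723 + 35*I*sqrt(6))*(1/5695) = 723/5695 + 7*I*sqrt(6)/1139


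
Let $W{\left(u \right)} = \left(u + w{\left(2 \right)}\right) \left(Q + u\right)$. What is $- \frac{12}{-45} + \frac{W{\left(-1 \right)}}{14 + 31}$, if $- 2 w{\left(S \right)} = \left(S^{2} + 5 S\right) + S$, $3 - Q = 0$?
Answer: $- \frac{2}{15} \approx -0.13333$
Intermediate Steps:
$Q = 3$ ($Q = 3 - 0 = 3 + 0 = 3$)
$w{\left(S \right)} = - 3 S - \frac{S^{2}}{2}$ ($w{\left(S \right)} = - \frac{\left(S^{2} + 5 S\right) + S}{2} = - \frac{S^{2} + 6 S}{2} = - 3 S - \frac{S^{2}}{2}$)
$W{\left(u \right)} = \left(-8 + u\right) \left(3 + u\right)$ ($W{\left(u \right)} = \left(u - 1 \left(6 + 2\right)\right) \left(3 + u\right) = \left(u - 1 \cdot 8\right) \left(3 + u\right) = \left(u - 8\right) \left(3 + u\right) = \left(-8 + u\right) \left(3 + u\right)$)
$- \frac{12}{-45} + \frac{W{\left(-1 \right)}}{14 + 31} = - \frac{12}{-45} + \frac{-24 + \left(-1\right)^{2} - -5}{14 + 31} = \left(-12\right) \left(- \frac{1}{45}\right) + \frac{-24 + 1 + 5}{45} = \frac{4}{15} + \frac{1}{45} \left(-18\right) = \frac{4}{15} - \frac{2}{5} = - \frac{2}{15}$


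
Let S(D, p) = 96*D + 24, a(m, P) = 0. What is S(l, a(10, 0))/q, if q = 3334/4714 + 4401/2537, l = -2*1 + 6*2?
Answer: 735504207/1825292 ≈ 402.95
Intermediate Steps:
l = 10 (l = -2 + 12 = 10)
q = 14602336/5979709 (q = 3334*(1/4714) + 4401*(1/2537) = 1667/2357 + 4401/2537 = 14602336/5979709 ≈ 2.4420)
S(D, p) = 24 + 96*D
S(l, a(10, 0))/q = (24 + 96*10)/(14602336/5979709) = (24 + 960)*(5979709/14602336) = 984*(5979709/14602336) = 735504207/1825292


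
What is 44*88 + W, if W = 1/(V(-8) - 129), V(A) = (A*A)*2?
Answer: 3871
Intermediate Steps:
V(A) = 2*A² (V(A) = A²*2 = 2*A²)
W = -1 (W = 1/(2*(-8)² - 129) = 1/(2*64 - 129) = 1/(128 - 129) = 1/(-1) = -1)
44*88 + W = 44*88 - 1 = 3872 - 1 = 3871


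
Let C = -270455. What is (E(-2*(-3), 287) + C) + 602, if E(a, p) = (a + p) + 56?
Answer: -269504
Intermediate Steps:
E(a, p) = 56 + a + p
(E(-2*(-3), 287) + C) + 602 = ((56 - 2*(-3) + 287) - 270455) + 602 = ((56 + 6 + 287) - 270455) + 602 = (349 - 270455) + 602 = -270106 + 602 = -269504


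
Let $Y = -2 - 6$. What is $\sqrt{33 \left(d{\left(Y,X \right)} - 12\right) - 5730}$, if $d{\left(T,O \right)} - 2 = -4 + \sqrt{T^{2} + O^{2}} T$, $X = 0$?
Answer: $4 i \sqrt{519} \approx 91.126 i$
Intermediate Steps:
$Y = -8$ ($Y = -2 - 6 = -8$)
$d{\left(T,O \right)} = -2 + T \sqrt{O^{2} + T^{2}}$ ($d{\left(T,O \right)} = 2 + \left(-4 + \sqrt{T^{2} + O^{2}} T\right) = 2 + \left(-4 + \sqrt{O^{2} + T^{2}} T\right) = 2 + \left(-4 + T \sqrt{O^{2} + T^{2}}\right) = -2 + T \sqrt{O^{2} + T^{2}}$)
$\sqrt{33 \left(d{\left(Y,X \right)} - 12\right) - 5730} = \sqrt{33 \left(\left(-2 - 8 \sqrt{0^{2} + \left(-8\right)^{2}}\right) - 12\right) - 5730} = \sqrt{33 \left(\left(-2 - 8 \sqrt{0 + 64}\right) - 12\right) - 5730} = \sqrt{33 \left(\left(-2 - 8 \sqrt{64}\right) - 12\right) - 5730} = \sqrt{33 \left(\left(-2 - 64\right) - 12\right) - 5730} = \sqrt{33 \left(-66 - 12\right) - 5730} = \sqrt{33 \left(-78\right) - 5730} = \sqrt{-2574 - 5730} = \sqrt{-8304} = 4 i \sqrt{519}$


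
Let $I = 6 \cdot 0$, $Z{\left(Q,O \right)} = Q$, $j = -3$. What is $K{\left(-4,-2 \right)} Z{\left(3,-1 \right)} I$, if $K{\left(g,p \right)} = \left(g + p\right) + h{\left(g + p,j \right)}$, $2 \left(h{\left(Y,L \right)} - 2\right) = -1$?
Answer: $0$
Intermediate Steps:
$h{\left(Y,L \right)} = \frac{3}{2}$ ($h{\left(Y,L \right)} = 2 + \frac{1}{2} \left(-1\right) = 2 - \frac{1}{2} = \frac{3}{2}$)
$I = 0$
$K{\left(g,p \right)} = \frac{3}{2} + g + p$ ($K{\left(g,p \right)} = \left(g + p\right) + \frac{3}{2} = \frac{3}{2} + g + p$)
$K{\left(-4,-2 \right)} Z{\left(3,-1 \right)} I = \left(\frac{3}{2} - 4 - 2\right) 3 \cdot 0 = \left(- \frac{9}{2}\right) 3 \cdot 0 = \left(- \frac{27}{2}\right) 0 = 0$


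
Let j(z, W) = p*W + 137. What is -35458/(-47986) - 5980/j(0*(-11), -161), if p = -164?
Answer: 327067249/636798213 ≈ 0.51361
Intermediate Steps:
j(z, W) = 137 - 164*W (j(z, W) = -164*W + 137 = 137 - 164*W)
-35458/(-47986) - 5980/j(0*(-11), -161) = -35458/(-47986) - 5980/(137 - 164*(-161)) = -35458*(-1/47986) - 5980/(137 + 26404) = 17729/23993 - 5980/26541 = 327067249/636798213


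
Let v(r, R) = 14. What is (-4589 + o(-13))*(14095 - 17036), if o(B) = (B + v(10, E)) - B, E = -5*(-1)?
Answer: 13455075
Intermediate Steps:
E = 5
o(B) = 14 (o(B) = (B + 14) - B = (14 + B) - B = 14)
(-4589 + o(-13))*(14095 - 17036) = (-4589 + 14)*(14095 - 17036) = -4575*(-2941) = 13455075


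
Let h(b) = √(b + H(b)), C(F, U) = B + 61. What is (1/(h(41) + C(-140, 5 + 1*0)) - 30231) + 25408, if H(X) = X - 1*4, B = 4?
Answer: -1538532/319 - √78/4147 ≈ -4823.0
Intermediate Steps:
H(X) = -4 + X (H(X) = X - 4 = -4 + X)
C(F, U) = 65 (C(F, U) = 4 + 61 = 65)
h(b) = √(-4 + 2*b) (h(b) = √(b + (-4 + b)) = √(-4 + 2*b))
(1/(h(41) + C(-140, 5 + 1*0)) - 30231) + 25408 = (1/(√(-4 + 2*41) + 65) - 30231) + 25408 = (1/(√(-4 + 82) + 65) - 30231) + 25408 = (1/(√78 + 65) - 30231) + 25408 = (1/(65 + √78) - 30231) + 25408 = (-30231 + 1/(65 + √78)) + 25408 = -4823 + 1/(65 + √78)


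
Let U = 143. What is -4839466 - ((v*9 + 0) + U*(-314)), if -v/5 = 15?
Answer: -4793889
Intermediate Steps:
v = -75 (v = -5*15 = -75)
-4839466 - ((v*9 + 0) + U*(-314)) = -4839466 - ((-75*9 + 0) + 143*(-314)) = -4839466 - ((-675 + 0) - 44902) = -4839466 - (-675 - 44902) = -4839466 - 1*(-45577) = -4839466 + 45577 = -4793889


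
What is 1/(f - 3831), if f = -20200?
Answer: -1/24031 ≈ -4.1613e-5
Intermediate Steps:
1/(f - 3831) = 1/(-20200 - 3831) = 1/(-24031) = -1/24031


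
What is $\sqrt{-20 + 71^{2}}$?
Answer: $\sqrt{5021} \approx 70.859$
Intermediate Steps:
$\sqrt{-20 + 71^{2}} = \sqrt{-20 + 5041} = \sqrt{5021}$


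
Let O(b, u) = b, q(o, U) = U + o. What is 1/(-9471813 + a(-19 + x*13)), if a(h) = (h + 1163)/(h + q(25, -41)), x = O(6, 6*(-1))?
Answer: -43/407286737 ≈ -1.0558e-7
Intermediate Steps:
x = 6
a(h) = (1163 + h)/(-16 + h) (a(h) = (h + 1163)/(h + (-41 + 25)) = (1163 + h)/(h - 16) = (1163 + h)/(-16 + h))
1/(-9471813 + a(-19 + x*13)) = 1/(-9471813 + (1163 + (-19 + 6*13))/(-16 + (-19 + 6*13))) = 1/(-9471813 + (1163 + (-19 + 78))/(-16 + (-19 + 78))) = 1/(-9471813 + (1163 + 59)/(-16 + 59)) = 1/(-9471813 + 1222/43) = 1/(-407286737/43) = -43/407286737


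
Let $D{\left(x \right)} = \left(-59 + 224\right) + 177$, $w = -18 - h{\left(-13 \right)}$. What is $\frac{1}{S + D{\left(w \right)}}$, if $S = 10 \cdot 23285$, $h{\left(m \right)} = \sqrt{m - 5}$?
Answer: $\frac{1}{233192} \approx 4.2883 \cdot 10^{-6}$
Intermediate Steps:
$h{\left(m \right)} = \sqrt{-5 + m}$
$w = -18 - 3 i \sqrt{2}$ ($w = -18 - \sqrt{-5 - 13} = -18 - \sqrt{-18} = -18 - 3 i \sqrt{2} \approx -18.0 - 4.2426 i$)
$S = 232850$
$D{\left(x \right)} = 342$ ($D{\left(x \right)} = 165 + 177 = 342$)
$\frac{1}{S + D{\left(w \right)}} = \frac{1}{232850 + 342} = \frac{1}{233192}$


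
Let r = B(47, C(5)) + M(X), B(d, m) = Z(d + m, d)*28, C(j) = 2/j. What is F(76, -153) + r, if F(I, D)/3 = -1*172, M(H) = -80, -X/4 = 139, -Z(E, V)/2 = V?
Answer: -3228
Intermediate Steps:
Z(E, V) = -2*V
X = -556 (X = -4*139 = -556)
B(d, m) = -56*d (B(d, m) = -2*d*28 = -56*d)
F(I, D) = -516 (F(I, D) = 3*(-1*172) = 3*(-172) = -516)
r = -2712 (r = -56*47 - 80 = -2632 - 80 = -2712)
F(76, -153) + r = -516 - 2712 = -3228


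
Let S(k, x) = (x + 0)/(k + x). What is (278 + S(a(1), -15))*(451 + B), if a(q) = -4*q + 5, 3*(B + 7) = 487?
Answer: 7106833/42 ≈ 1.6921e+5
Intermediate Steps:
B = 466/3 (B = -7 + (⅓)*487 = -7 + 487/3 = 466/3 ≈ 155.33)
a(q) = 5 - 4*q
S(k, x) = x/(k + x)
(278 + S(a(1), -15))*(451 + B) = (278 - 15/((5 - 4*1) - 15))*(451 + 466/3) = (278 - 15/((5 - 4) - 15))*(1819/3) = (278 - 15/(1 - 15))*(1819/3) = (278 - 15/(-14))*(1819/3) = (278 - 15*(-1/14))*(1819/3) = (278 + 15/14)*(1819/3) = (3907/14)*(1819/3) = 7106833/42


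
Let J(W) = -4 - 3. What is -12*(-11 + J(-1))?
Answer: 216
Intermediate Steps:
J(W) = -7
-12*(-11 + J(-1)) = -12*(-11 - 7) = -12*(-18) = 216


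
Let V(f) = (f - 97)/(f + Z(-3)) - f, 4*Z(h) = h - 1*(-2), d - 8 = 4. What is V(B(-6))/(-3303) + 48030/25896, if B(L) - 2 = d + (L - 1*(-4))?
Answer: 1246605869/670020156 ≈ 1.8605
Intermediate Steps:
d = 12 (d = 8 + 4 = 12)
Z(h) = ½ + h/4 (Z(h) = (h - 1*(-2))/4 = (h + 2)/4 = (2 + h)/4 = ½ + h/4)
B(L) = 18 + L (B(L) = 2 + (12 + (L - 1*(-4))) = 2 + (12 + (L + 4)) = 2 + (12 + (4 + L)) = 2 + (16 + L) = 18 + L)
V(f) = -f + (-97 + f)/(-¼ + f) (V(f) = (f - 97)/(f + (½ + (¼)*(-3))) - f = (-97 + f)/(f + (½ - ¾)) - f = (-97 + f)/(f - ¼) - f = (-97 + f)/(-¼ + f) - f = -f + (-97 + f)/(-¼ + f))
V(B(-6))/(-3303) + 48030/25896 = ((-388 - 4*(18 - 6)² + 5*(18 - 6))/(-1 + 4*(18 - 6)))/(-3303) + 48030/25896 = ((-388 - 4*12² + 5*12)/(-1 + 4*12))*(-1/3303) + 48030*(1/25896) = ((-388 - 4*144 + 60)/(-1 + 48))*(-1/3303) + 8005/4316 = ((-388 - 576 + 60)/47)*(-1/3303) + 8005/4316 = ((1/47)*(-904))*(-1/3303) + 8005/4316 = -904/47*(-1/3303) + 8005/4316 = 904/155241 + 8005/4316 = 1246605869/670020156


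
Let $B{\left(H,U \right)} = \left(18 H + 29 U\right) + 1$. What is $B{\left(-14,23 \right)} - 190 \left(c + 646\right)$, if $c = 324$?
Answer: $-183884$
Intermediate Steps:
$B{\left(H,U \right)} = 1 + 18 H + 29 U$
$B{\left(-14,23 \right)} - 190 \left(c + 646\right) = \left(1 + 18 \left(-14\right) + 29 \cdot 23\right) - 190 \left(324 + 646\right) = \left(1 - 252 + 667\right) - 184300 = 416 - 184300 = -183884$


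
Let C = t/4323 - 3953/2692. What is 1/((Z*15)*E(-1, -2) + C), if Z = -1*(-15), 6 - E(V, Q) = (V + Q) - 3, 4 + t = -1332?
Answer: 11637516/31400607869 ≈ 0.00037061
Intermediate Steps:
t = -1336 (t = -4 - 1332 = -1336)
E(V, Q) = 9 - Q - V (E(V, Q) = 6 - ((V + Q) - 3) = 6 - ((Q + V) - 3) = 6 - (-3 + Q + V) = 6 + (3 - Q - V) = 9 - Q - V)
C = -20685331/11637516 (C = -1336/4323 - 3953/2692 = -20685331/11637516 ≈ -1.7775)
Z = 15
1/((Z*15)*E(-1, -2) + C) = 1/((15*15)*(9 - 1*(-2) - 1*(-1)) - 20685331/11637516) = 1/(225*(9 + 2 + 1) - 20685331/11637516) = 1/(225*12 - 20685331/11637516) = 1/(2700 - 20685331/11637516) = 1/(31400607869/11637516) = 11637516/31400607869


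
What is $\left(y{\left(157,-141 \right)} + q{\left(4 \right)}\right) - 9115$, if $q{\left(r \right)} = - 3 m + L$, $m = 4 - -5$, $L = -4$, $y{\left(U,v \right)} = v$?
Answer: $-9287$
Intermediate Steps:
$m = 9$ ($m = 4 + 5 = 9$)
$q{\left(r \right)} = -31$ ($q{\left(r \right)} = \left(-3\right) 9 - 4 = -27 - 4 = -31$)
$\left(y{\left(157,-141 \right)} + q{\left(4 \right)}\right) - 9115 = \left(-141 - 31\right) - 9115 = -172 - 9115 = -9287$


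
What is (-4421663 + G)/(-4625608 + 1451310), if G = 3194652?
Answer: 1227011/3174298 ≈ 0.38655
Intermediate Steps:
(-4421663 + G)/(-4625608 + 1451310) = (-4421663 + 3194652)/(-4625608 + 1451310) = -1227011/(-3174298) = -1227011*(-1/3174298) = 1227011/3174298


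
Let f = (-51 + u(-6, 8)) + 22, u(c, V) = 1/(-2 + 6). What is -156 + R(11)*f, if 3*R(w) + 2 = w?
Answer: -969/4 ≈ -242.25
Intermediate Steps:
u(c, V) = ¼ (u(c, V) = 1/4 = ¼)
R(w) = -⅔ + w/3
f = -115/4 (f = (-51 + ¼) + 22 = -203/4 + 22 = -115/4 ≈ -28.750)
-156 + R(11)*f = -156 + (-⅔ + (⅓)*11)*(-115/4) = -156 + (-⅔ + 11/3)*(-115/4) = -156 + 3*(-115/4) = -156 - 345/4 = -969/4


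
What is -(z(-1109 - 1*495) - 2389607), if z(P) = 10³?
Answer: 2388607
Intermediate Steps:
z(P) = 1000
-(z(-1109 - 1*495) - 2389607) = -(1000 - 2389607) = -1*(-2388607) = 2388607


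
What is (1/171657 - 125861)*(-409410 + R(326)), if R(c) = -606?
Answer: 2952787855302272/57219 ≈ 5.1605e+10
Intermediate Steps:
(1/171657 - 125861)*(-409410 + R(326)) = (1/171657 - 125861)*(-409410 - 606) = (1/171657 - 125861)*(-410016) = -21604921676/171657*(-410016) = 2952787855302272/57219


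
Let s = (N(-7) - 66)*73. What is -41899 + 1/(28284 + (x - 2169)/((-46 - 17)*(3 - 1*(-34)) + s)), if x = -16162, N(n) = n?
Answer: -9078414323469/216673771 ≈ -41899.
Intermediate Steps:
s = -5329 (s = (-7 - 66)*73 = -73*73 = -5329)
-41899 + 1/(28284 + (x - 2169)/((-46 - 17)*(3 - 1*(-34)) + s)) = -41899 + 1/(28284 + (-16162 - 2169)/((-46 - 17)*(3 - 1*(-34)) - 5329)) = -41899 + 1/(28284 - 18331/(-63*(3 + 34) - 5329)) = -41899 + 1/(28284 - 18331/(-63*37 - 5329)) = -41899 + 1/(28284 - 18331/(-2331 - 5329)) = -41899 + 1/(28284 - 18331/(-7660)) = -41899 + 1/(28284 - 18331*(-1/7660)) = -41899 + 1/(28284 + 18331/7660) = -41899 + 1/(216673771/7660) = -41899 + 7660/216673771 = -9078414323469/216673771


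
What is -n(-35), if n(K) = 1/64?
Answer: -1/64 ≈ -0.015625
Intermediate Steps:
n(K) = 1/64
-n(-35) = -1*1/64 = -1/64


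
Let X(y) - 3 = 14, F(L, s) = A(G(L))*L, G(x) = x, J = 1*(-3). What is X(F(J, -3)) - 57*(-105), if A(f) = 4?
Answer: 6002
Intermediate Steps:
J = -3
F(L, s) = 4*L
X(y) = 17 (X(y) = 3 + 14 = 17)
X(F(J, -3)) - 57*(-105) = 17 - 57*(-105) = 17 + 5985 = 6002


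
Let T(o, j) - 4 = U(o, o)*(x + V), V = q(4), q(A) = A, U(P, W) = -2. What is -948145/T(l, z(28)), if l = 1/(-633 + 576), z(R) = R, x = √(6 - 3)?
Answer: 948145 - 948145*√3/2 ≈ 1.2703e+5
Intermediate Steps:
x = √3 ≈ 1.7320
V = 4
l = -1/57 (l = 1/(-57) = -1/57 ≈ -0.017544)
T(o, j) = -4 - 2*√3 (T(o, j) = 4 - 2*(√3 + 4) = 4 - 2*(4 + √3) = 4 + (-8 - 2*√3) = -4 - 2*√3)
-948145/T(l, z(28)) = -948145/(-4 - 2*√3)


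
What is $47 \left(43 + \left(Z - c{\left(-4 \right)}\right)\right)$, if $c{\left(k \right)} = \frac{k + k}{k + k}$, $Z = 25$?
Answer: $3149$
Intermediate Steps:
$c{\left(k \right)} = 1$ ($c{\left(k \right)} = \frac{2 k}{2 k} = 2 k \frac{1}{2 k} = 1$)
$47 \left(43 + \left(Z - c{\left(-4 \right)}\right)\right) = 47 \left(43 + \left(25 - 1\right)\right) = 47 \left(43 + 24\right) = 47 \cdot 67 = 3149$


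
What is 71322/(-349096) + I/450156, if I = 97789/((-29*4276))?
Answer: -497663726827709/2435867287957488 ≈ -0.20431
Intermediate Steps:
I = -97789/124004 (I = 97789/(-124004) = 97789*(-1/124004) = -97789/124004 ≈ -0.78860)
71322/(-349096) + I/450156 = 71322/(-349096) - 97789/124004/450156 = 71322*(-1/349096) - 97789/124004*1/450156 = -35661/174548 - 97789/55821144624 = -497663726827709/2435867287957488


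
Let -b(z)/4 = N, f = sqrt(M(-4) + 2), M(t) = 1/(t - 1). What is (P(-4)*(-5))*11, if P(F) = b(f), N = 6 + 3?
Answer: 1980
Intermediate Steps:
N = 9
M(t) = 1/(-1 + t)
f = 3*sqrt(5)/5 (f = sqrt(1/(-1 - 4) + 2) = sqrt(1/(-5) + 2) = sqrt(-1/5 + 2) = sqrt(9/5) = 3*sqrt(5)/5 ≈ 1.3416)
b(z) = -36 (b(z) = -4*9 = -36)
P(F) = -36
(P(-4)*(-5))*11 = -36*(-5)*11 = 180*11 = 1980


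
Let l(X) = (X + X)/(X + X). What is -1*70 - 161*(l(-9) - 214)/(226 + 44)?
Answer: 5131/90 ≈ 57.011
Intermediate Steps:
l(X) = 1 (l(X) = (2*X)/((2*X)) = (2*X)*(1/(2*X)) = 1)
-1*70 - 161*(l(-9) - 214)/(226 + 44) = -1*70 - 161*(1 - 214)/(226 + 44) = -70 - (-34293)/270 = -70 - 161*(-71/90) = -70 + 11431/90 = 5131/90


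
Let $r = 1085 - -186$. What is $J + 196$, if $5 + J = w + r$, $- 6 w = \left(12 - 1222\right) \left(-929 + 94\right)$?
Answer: $- \frac{500789}{3} \approx -1.6693 \cdot 10^{5}$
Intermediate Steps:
$w = - \frac{505175}{3}$ ($w = - \frac{\left(12 - 1222\right) \left(-929 + 94\right)}{6} = - \frac{\left(-1210\right) \left(-835\right)}{6} = \left(- \frac{1}{6}\right) 1010350 = - \frac{505175}{3} \approx -1.6839 \cdot 10^{5}$)
$r = 1271$ ($r = 1085 + 186 = 1271$)
$J = - \frac{501377}{3}$ ($J = -5 + \left(- \frac{505175}{3} + 1271\right) = -5 - \frac{501362}{3} = - \frac{501377}{3} \approx -1.6713 \cdot 10^{5}$)
$J + 196 = - \frac{501377}{3} + 196 = - \frac{500789}{3}$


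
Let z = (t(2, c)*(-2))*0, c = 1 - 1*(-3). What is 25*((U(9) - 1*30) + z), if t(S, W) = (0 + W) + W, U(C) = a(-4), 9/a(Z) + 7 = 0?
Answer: -5475/7 ≈ -782.14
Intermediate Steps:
a(Z) = -9/7 (a(Z) = 9/(-7 + 0) = 9/(-7) = 9*(-1/7) = -9/7)
U(C) = -9/7
c = 4 (c = 1 + 3 = 4)
t(S, W) = 2*W (t(S, W) = W + W = 2*W)
z = 0 (z = ((2*4)*(-2))*0 = (8*(-2))*0 = -16*0 = 0)
25*((U(9) - 1*30) + z) = 25*((-9/7 - 1*30) + 0) = 25*((-9/7 - 30) + 0) = 25*(-219/7 + 0) = 25*(-219/7) = -5475/7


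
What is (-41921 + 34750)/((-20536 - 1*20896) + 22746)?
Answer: 7171/18686 ≈ 0.38376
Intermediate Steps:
(-41921 + 34750)/((-20536 - 1*20896) + 22746) = -7171/((-20536 - 20896) + 22746) = -7171/(-41432 + 22746) = -7171/(-18686) = -7171*(-1/18686) = 7171/18686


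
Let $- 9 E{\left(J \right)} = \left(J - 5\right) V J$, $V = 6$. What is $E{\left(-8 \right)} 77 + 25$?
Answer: $- \frac{15941}{3} \approx -5313.7$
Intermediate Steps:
$E{\left(J \right)} = - \frac{J \left(-30 + 6 J\right)}{9}$ ($E{\left(J \right)} = - \frac{\left(J - 5\right) 6 J}{9} = - \frac{\left(-5 + J\right) 6 J}{9} = - \frac{\left(-30 + 6 J\right) J}{9} = - \frac{J \left(-30 + 6 J\right)}{9}$)
$E{\left(-8 \right)} 77 + 25 = \frac{2}{3} \left(-8\right) \left(5 - -8\right) 77 + 25 = \frac{2}{3} \left(-8\right) \left(5 + 8\right) 77 + 25 = \frac{2}{3} \left(-8\right) 13 \cdot 77 + 25 = \left(- \frac{208}{3}\right) 77 + 25 = - \frac{16016}{3} + 25 = - \frac{15941}{3}$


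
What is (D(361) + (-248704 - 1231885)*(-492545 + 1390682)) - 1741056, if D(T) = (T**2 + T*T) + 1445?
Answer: -1329773241662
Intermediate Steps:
D(T) = 1445 + 2*T**2 (D(T) = (T**2 + T**2) + 1445 = 2*T**2 + 1445 = 1445 + 2*T**2)
(D(361) + (-248704 - 1231885)*(-492545 + 1390682)) - 1741056 = ((1445 + 2*361**2) + (-248704 - 1231885)*(-492545 + 1390682)) - 1741056 = ((1445 + 2*130321) - 1480589*898137) - 1741056 = ((1445 + 260642) - 1329771762693) - 1741056 = (262087 - 1329771762693) - 1741056 = -1329771500606 - 1741056 = -1329773241662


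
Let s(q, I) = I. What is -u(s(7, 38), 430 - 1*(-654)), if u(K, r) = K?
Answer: -38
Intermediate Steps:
-u(s(7, 38), 430 - 1*(-654)) = -1*38 = -38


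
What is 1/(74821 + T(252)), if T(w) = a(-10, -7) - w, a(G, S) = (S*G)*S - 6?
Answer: 1/74073 ≈ 1.3500e-5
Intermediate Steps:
a(G, S) = -6 + G*S**2 (a(G, S) = (G*S)*S - 6 = G*S**2 - 6 = -6 + G*S**2)
T(w) = -496 - w (T(w) = (-6 - 10*(-7)**2) - w = (-6 - 10*49) - w = (-6 - 490) - w = -496 - w)
1/(74821 + T(252)) = 1/(74821 + (-496 - 1*252)) = 1/(74821 + (-496 - 252)) = 1/(74821 - 748) = 1/74073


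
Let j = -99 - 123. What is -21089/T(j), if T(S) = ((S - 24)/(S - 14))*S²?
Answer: -1244251/3030966 ≈ -0.41051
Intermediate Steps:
j = -222
T(S) = S²*(-24 + S)/(-14 + S) (T(S) = ((-24 + S)/(-14 + S))*S² = S²*(-24 + S)/(-14 + S))
-21089/T(j) = -21089*(-14 - 222)/(49284*(-24 - 222)) = -21089/(49284*(-246)/(-236)) = -21089/(49284*(-1/236)*(-246)) = -21089/3030966/59 = -21089*59/3030966 = -1244251/3030966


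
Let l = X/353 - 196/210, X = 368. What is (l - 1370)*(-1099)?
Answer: 7971675628/5295 ≈ 1.5055e+6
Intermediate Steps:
l = 578/5295 (l = 368/353 - 196/210 = 368*(1/353) - 196*1/210 = 368/353 - 14/15 = 578/5295 ≈ 0.10916)
(l - 1370)*(-1099) = (578/5295 - 1370)*(-1099) = -7253572/5295*(-1099) = 7971675628/5295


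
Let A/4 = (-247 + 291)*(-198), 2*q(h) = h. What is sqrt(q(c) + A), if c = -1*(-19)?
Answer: I*sqrt(139354)/2 ≈ 186.65*I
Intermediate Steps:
c = 19
q(h) = h/2
A = -34848 (A = 4*((-247 + 291)*(-198)) = 4*(44*(-198)) = 4*(-8712) = -34848)
sqrt(q(c) + A) = sqrt((1/2)*19 - 34848) = sqrt(19/2 - 34848) = sqrt(-69677/2) = I*sqrt(139354)/2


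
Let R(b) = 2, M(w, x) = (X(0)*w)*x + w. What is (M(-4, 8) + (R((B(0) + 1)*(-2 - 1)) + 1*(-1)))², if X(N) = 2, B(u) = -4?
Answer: 4489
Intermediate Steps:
M(w, x) = w + 2*w*x (M(w, x) = (2*w)*x + w = 2*w*x + w = w + 2*w*x)
(M(-4, 8) + (R((B(0) + 1)*(-2 - 1)) + 1*(-1)))² = (-4*(1 + 2*8) + (2 + 1*(-1)))² = (-4*(1 + 16) + (2 - 1))² = (-4*17 + 1)² = (-68 + 1)² = (-67)² = 4489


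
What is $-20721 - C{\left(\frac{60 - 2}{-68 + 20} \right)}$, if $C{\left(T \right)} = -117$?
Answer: $-20604$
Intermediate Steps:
$-20721 - C{\left(\frac{60 - 2}{-68 + 20} \right)} = -20721 - -117 = -20721 + 117 = -20604$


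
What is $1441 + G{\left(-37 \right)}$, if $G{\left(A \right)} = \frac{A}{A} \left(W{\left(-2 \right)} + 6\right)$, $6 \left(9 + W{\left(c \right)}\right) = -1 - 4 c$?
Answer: $\frac{8635}{6} \approx 1439.2$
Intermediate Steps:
$W{\left(c \right)} = - \frac{55}{6} - \frac{2 c}{3}$ ($W{\left(c \right)} = -9 + \frac{-1 - 4 c}{6} = -9 - \left(\frac{1}{6} + \frac{2 c}{3}\right) = - \frac{55}{6} - \frac{2 c}{3}$)
$G{\left(A \right)} = - \frac{11}{6}$ ($G{\left(A \right)} = \frac{A}{A} \left(\left(- \frac{55}{6} - - \frac{4}{3}\right) + 6\right) = 1 \left(\left(- \frac{55}{6} + \frac{4}{3}\right) + 6\right) = 1 \left(- \frac{47}{6} + 6\right) = 1 \left(- \frac{11}{6}\right) = - \frac{11}{6}$)
$1441 + G{\left(-37 \right)} = 1441 - \frac{11}{6} = \frac{8635}{6}$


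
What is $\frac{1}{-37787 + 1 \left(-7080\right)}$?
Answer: $- \frac{1}{44867} \approx -2.2288 \cdot 10^{-5}$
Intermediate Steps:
$\frac{1}{-37787 + 1 \left(-7080\right)} = \frac{1}{-37787 - 7080} = \frac{1}{-44867} = - \frac{1}{44867}$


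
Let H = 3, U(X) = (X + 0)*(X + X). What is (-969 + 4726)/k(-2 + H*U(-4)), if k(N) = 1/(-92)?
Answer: -345644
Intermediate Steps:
U(X) = 2*X² (U(X) = X*(2*X) = 2*X²)
k(N) = -1/92
(-969 + 4726)/k(-2 + H*U(-4)) = (-969 + 4726)/(-1/92) = 3757*(-92) = -345644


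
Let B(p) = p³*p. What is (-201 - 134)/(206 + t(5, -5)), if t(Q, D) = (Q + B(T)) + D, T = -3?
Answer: -335/287 ≈ -1.1672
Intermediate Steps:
B(p) = p⁴
t(Q, D) = 81 + D + Q (t(Q, D) = (Q + (-3)⁴) + D = (Q + 81) + D = (81 + Q) + D = 81 + D + Q)
(-201 - 134)/(206 + t(5, -5)) = (-201 - 134)/(206 + (81 - 5 + 5)) = -335/(206 + 81) = -335/287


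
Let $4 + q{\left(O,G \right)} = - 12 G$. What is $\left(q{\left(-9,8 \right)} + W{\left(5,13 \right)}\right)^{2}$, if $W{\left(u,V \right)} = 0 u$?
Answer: $10000$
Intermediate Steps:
$q{\left(O,G \right)} = -4 - 12 G$
$W{\left(u,V \right)} = 0$
$\left(q{\left(-9,8 \right)} + W{\left(5,13 \right)}\right)^{2} = \left(\left(-4 - 96\right) + 0\right)^{2} = \left(-100 + 0\right)^{2} = \left(-100\right)^{2} = 10000$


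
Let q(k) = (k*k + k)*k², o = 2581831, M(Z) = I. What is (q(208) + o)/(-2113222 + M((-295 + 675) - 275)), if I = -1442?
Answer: -627784813/704888 ≈ -890.62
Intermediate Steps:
M(Z) = -1442
q(k) = k²*(k + k²) (q(k) = (k² + k)*k² = (k + k²)*k² = k²*(k + k²))
(q(208) + o)/(-2113222 + M((-295 + 675) - 275)) = (208³*(1 + 208) + 2581831)/(-2113222 - 1442) = (8998912*209 + 2581831)/(-2114664) = (1880772608 + 2581831)*(-1/2114664) = 1883354439*(-1/2114664) = -627784813/704888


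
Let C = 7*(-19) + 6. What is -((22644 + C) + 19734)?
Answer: -42251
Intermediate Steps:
C = -127 (C = -133 + 6 = -127)
-((22644 + C) + 19734) = -((22644 - 127) + 19734) = -(22517 + 19734) = -1*42251 = -42251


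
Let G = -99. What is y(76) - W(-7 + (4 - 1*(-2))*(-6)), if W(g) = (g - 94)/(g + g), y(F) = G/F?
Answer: -9463/3268 ≈ -2.8957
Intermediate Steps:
y(F) = -99/F
W(g) = (-94 + g)/(2*g) (W(g) = (-94 + g)/((2*g)) = (-94 + g)*(1/(2*g)) = (-94 + g)/(2*g))
y(76) - W(-7 + (4 - 1*(-2))*(-6)) = -99/76 - (-94 + (-7 + (4 - 1*(-2))*(-6)))/(2*(-7 + (4 - 1*(-2))*(-6))) = -99*1/76 - (-94 + (-7 + (4 + 2)*(-6)))/(2*(-7 + (4 + 2)*(-6))) = -99/76 - (-94 + (-7 + 6*(-6)))/(2*(-7 + 6*(-6))) = -99/76 - (-94 + (-7 - 36))/(2*(-7 - 36)) = -99/76 - (-94 - 43)/(2*(-43)) = -99/76 - (-1)*(-137)/(2*43) = -99/76 - 1*137/86 = -99/76 - 137/86 = -9463/3268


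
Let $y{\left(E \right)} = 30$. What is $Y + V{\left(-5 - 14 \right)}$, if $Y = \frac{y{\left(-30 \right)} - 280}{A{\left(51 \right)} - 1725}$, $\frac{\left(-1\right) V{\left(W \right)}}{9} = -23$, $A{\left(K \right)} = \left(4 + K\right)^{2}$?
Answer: $\frac{5377}{26} \approx 206.81$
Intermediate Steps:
$V{\left(W \right)} = 207$ ($V{\left(W \right)} = \left(-9\right) \left(-23\right) = 207$)
$Y = - \frac{5}{26}$ ($Y = \frac{30 - 280}{\left(4 + 51\right)^{2} - 1725} = - \frac{250}{55^{2} - 1725} = - \frac{250}{3025 - 1725} = - \frac{250}{1300} = \left(-250\right) \frac{1}{1300} = - \frac{5}{26} \approx -0.19231$)
$Y + V{\left(-5 - 14 \right)} = - \frac{5}{26} + 207 = \frac{5377}{26}$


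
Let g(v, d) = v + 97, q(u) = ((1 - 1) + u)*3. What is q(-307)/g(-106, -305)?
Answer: 307/3 ≈ 102.33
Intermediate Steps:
q(u) = 3*u (q(u) = (0 + u)*3 = u*3 = 3*u)
g(v, d) = 97 + v
q(-307)/g(-106, -305) = (3*(-307))/(97 - 106) = -921/(-9) = -921*(-1/9) = 307/3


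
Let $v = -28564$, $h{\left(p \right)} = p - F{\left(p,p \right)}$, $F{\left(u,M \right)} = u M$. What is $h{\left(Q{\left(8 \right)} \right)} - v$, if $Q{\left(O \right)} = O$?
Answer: $28508$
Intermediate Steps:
$F{\left(u,M \right)} = M u$
$h{\left(p \right)} = p - p^{2}$ ($h{\left(p \right)} = p - p p = p - p^{2}$)
$h{\left(Q{\left(8 \right)} \right)} - v = 8 \left(1 - 8\right) - -28564 = 8 \left(1 - 8\right) + 28564 = 8 \left(-7\right) + 28564 = -56 + 28564 = 28508$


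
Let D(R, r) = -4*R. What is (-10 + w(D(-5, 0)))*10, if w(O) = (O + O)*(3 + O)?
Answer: 9100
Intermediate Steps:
w(O) = 2*O*(3 + O) (w(O) = (2*O)*(3 + O) = 2*O*(3 + O))
(-10 + w(D(-5, 0)))*10 = (-10 + 2*(-4*(-5))*(3 - 4*(-5)))*10 = (-10 + 2*20*(3 + 20))*10 = (-10 + 2*20*23)*10 = (-10 + 920)*10 = 910*10 = 9100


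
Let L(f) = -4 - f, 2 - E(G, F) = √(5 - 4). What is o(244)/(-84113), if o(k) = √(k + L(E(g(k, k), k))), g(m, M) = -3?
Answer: -√239/84113 ≈ -0.00018380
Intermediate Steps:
E(G, F) = 1 (E(G, F) = 2 - √(5 - 4) = 2 - √1 = 2 - 1*1 = 2 - 1 = 1)
o(k) = √(-5 + k) (o(k) = √(k + (-4 - 1*1)) = √(k + (-4 - 1)) = √(k - 5) = √(-5 + k))
o(244)/(-84113) = √(-5 + 244)/(-84113) = √239*(-1/84113) = -√239/84113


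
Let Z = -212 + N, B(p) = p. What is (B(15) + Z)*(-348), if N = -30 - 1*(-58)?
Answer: 58812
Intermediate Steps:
N = 28 (N = -30 + 58 = 28)
Z = -184 (Z = -212 + 28 = -184)
(B(15) + Z)*(-348) = (15 - 184)*(-348) = -169*(-348) = 58812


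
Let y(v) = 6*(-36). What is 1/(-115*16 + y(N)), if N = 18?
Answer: -1/2056 ≈ -0.00048638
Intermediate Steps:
y(v) = -216
1/(-115*16 + y(N)) = 1/(-115*16 - 216) = 1/(-1840 - 216) = 1/(-2056) = -1/2056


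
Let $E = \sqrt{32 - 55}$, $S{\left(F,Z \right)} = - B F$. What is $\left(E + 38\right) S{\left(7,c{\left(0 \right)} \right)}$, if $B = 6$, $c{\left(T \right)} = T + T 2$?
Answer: $-1596 - 42 i \sqrt{23} \approx -1596.0 - 201.42 i$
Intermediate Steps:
$c{\left(T \right)} = 3 T$ ($c{\left(T \right)} = T + 2 T = 3 T$)
$S{\left(F,Z \right)} = - 6 F$ ($S{\left(F,Z \right)} = \left(-1\right) 6 F = - 6 F$)
$E = i \sqrt{23}$ ($E = \sqrt{-23} = i \sqrt{23} \approx 4.7958 i$)
$\left(E + 38\right) S{\left(7,c{\left(0 \right)} \right)} = \left(i \sqrt{23} + 38\right) \left(\left(-6\right) 7\right) = \left(38 + i \sqrt{23}\right) \left(-42\right) = -1596 - 42 i \sqrt{23}$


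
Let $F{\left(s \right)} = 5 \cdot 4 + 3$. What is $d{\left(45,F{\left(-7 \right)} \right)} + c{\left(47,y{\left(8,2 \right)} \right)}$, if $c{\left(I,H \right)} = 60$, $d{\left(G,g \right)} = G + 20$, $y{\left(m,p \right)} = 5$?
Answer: $125$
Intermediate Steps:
$F{\left(s \right)} = 23$ ($F{\left(s \right)} = 20 + 3 = 23$)
$d{\left(G,g \right)} = 20 + G$
$d{\left(45,F{\left(-7 \right)} \right)} + c{\left(47,y{\left(8,2 \right)} \right)} = \left(20 + 45\right) + 60 = 65 + 60 = 125$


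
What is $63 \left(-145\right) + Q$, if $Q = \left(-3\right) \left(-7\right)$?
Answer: $-9114$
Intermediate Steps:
$Q = 21$
$63 \left(-145\right) + Q = 63 \left(-145\right) + 21 = -9135 + 21 = -9114$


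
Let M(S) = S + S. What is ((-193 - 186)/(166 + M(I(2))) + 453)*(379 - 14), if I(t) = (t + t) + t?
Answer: 29293075/178 ≈ 1.6457e+5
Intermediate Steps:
I(t) = 3*t (I(t) = 2*t + t = 3*t)
M(S) = 2*S
((-193 - 186)/(166 + M(I(2))) + 453)*(379 - 14) = ((-193 - 186)/(166 + 2*(3*2)) + 453)*(379 - 14) = (-379/(166 + 2*6) + 453)*365 = (-379/(166 + 12) + 453)*365 = (-379/178 + 453)*365 = (80255/178)*365 = 29293075/178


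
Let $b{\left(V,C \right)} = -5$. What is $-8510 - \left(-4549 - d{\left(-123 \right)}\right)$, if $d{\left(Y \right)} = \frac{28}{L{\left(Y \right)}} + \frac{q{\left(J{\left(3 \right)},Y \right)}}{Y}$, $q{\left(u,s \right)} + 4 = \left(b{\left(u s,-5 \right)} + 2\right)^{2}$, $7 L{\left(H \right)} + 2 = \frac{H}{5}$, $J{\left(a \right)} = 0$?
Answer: $- \frac{9274172}{2337} \approx -3968.4$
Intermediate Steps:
$L{\left(H \right)} = - \frac{2}{7} + \frac{H}{35}$ ($L{\left(H \right)} = - \frac{2}{7} + \frac{H \frac{1}{5}}{7} = - \frac{2}{7} + \frac{\frac{1}{5} H}{7} = - \frac{2}{7} + \frac{H}{35}$)
$q{\left(u,s \right)} = 5$ ($q{\left(u,s \right)} = -4 + \left(-5 + 2\right)^{2} = -4 + \left(-3\right)^{2} = -4 + 9 = 5$)
$d{\left(Y \right)} = \frac{5}{Y} + \frac{28}{- \frac{2}{7} + \frac{Y}{35}}$ ($d{\left(Y \right)} = \frac{28}{- \frac{2}{7} + \frac{Y}{35}} + \frac{5}{Y} = \frac{5}{Y} + \frac{28}{- \frac{2}{7} + \frac{Y}{35}}$)
$-8510 - \left(-4549 - d{\left(-123 \right)}\right) = -8510 - \left(-4549 - \frac{5 \left(-10 + 197 \left(-123\right)\right)}{\left(-123\right) \left(-10 - 123\right)}\right) = -8510 - \left(-4549 - 5 \left(- \frac{1}{123}\right) \frac{1}{-133} \left(-10 - 24231\right)\right) = -8510 - \left(-4549 - 5 \left(- \frac{1}{123}\right) \left(- \frac{1}{133}\right) \left(-24241\right)\right) = -8510 - \left(-4549 - - \frac{17315}{2337}\right) = -8510 - \left(-4549 + \frac{17315}{2337}\right) = -8510 - - \frac{10613698}{2337} = -8510 + \frac{10613698}{2337} = - \frac{9274172}{2337}$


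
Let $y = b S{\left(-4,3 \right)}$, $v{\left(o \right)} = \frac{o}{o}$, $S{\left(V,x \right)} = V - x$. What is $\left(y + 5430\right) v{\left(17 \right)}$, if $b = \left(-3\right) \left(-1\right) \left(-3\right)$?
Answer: $5493$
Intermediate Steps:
$b = -9$ ($b = 3 \left(-3\right) = -9$)
$v{\left(o \right)} = 1$
$y = 63$ ($y = - 9 \left(-4 - 3\right) = \left(-9\right) \left(-7\right) = 63$)
$\left(y + 5430\right) v{\left(17 \right)} = \left(63 + 5430\right) 1 = 5493 \cdot 1 = 5493$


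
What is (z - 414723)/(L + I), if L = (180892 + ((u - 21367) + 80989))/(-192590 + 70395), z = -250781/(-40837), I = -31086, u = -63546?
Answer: 1034734574326075/77564383573853 ≈ 13.340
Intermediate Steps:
z = 250781/40837 (z = -250781*(-1/40837) = 250781/40837 ≈ 6.1410)
L = -176968/122195 (L = (180892 + ((-63546 - 21367) + 80989))/(-192590 + 70395) = (180892 + (-84913 + 80989))/(-122195) = (180892 - 3924)*(-1/122195) = 176968*(-1/122195) = -176968/122195 ≈ -1.4482)
(z - 414723)/(L + I) = (250781/40837 - 414723)/(-176968/122195 - 31086) = -16935792370/(40837*(-3798730738/122195)) = -16935792370/40837*(-122195/3798730738) = 1034734574326075/77564383573853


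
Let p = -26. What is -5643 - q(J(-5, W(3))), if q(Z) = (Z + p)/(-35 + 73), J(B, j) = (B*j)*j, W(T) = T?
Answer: -214363/38 ≈ -5641.1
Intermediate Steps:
J(B, j) = B*j²
q(Z) = -13/19 + Z/38 (q(Z) = (Z - 26)/(-35 + 73) = (-26 + Z)/38 = (-26 + Z)*(1/38) = -13/19 + Z/38)
-5643 - q(J(-5, W(3))) = -5643 - (-13/19 + (-5*3²)/38) = -5643 - (-13/19 + (-5*9)/38) = -5643 - (-13/19 + (1/38)*(-45)) = -5643 - (-13/19 - 45/38) = -5643 - 1*(-71/38) = -5643 + 71/38 = -214363/38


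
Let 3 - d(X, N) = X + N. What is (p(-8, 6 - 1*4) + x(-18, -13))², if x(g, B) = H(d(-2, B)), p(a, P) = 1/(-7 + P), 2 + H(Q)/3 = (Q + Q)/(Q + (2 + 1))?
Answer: 1369/1225 ≈ 1.1176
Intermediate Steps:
d(X, N) = 3 - N - X (d(X, N) = 3 - (X + N) = 3 - (N + X) = 3 + (-N - X) = 3 - N - X)
H(Q) = -6 + 6*Q/(3 + Q) (H(Q) = -6 + 3*((Q + Q)/(Q + (2 + 1))) = -6 + 3*((2*Q)/(Q + 3)) = -6 + 3*((2*Q)/(3 + Q)) = -6 + 3*(2*Q/(3 + Q)) = -6 + 6*Q/(3 + Q))
x(g, B) = -18/(8 - B) (x(g, B) = -18/(3 + (3 - B - 1*(-2))) = -18/(3 + (3 - B + 2)) = -18/(3 + (5 - B)) = -18/(8 - B))
(p(-8, 6 - 1*4) + x(-18, -13))² = (1/(-7 + (6 - 1*4)) + 18/(-8 - 13))² = (1/(-7 + (6 - 4)) + 18/(-21))² = (1/(-7 + 2) + 18*(-1/21))² = (1/(-5) - 6/7)² = (-⅕ - 6/7)² = (-37/35)² = 1369/1225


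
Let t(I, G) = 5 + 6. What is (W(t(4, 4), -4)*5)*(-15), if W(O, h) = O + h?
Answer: -525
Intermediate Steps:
t(I, G) = 11
(W(t(4, 4), -4)*5)*(-15) = ((11 - 4)*5)*(-15) = (7*5)*(-15) = 35*(-15) = -525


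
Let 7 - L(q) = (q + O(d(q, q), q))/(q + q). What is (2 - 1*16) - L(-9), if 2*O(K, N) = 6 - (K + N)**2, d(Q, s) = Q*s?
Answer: 370/3 ≈ 123.33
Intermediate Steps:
O(K, N) = 3 - (K + N)**2/2 (O(K, N) = (6 - (K + N)**2)/2 = 3 - (K + N)**2/2)
L(q) = 7 - (3 + q - (q + q**2)**2/2)/(2*q) (L(q) = 7 - (q + (3 - (q*q + q)**2/2))/(q + q) = 7 - (q + (3 - (q**2 + q)**2/2))/(2*q) = 7 - (q + (3 - (q + q**2)**2/2))*1/(2*q) = 7 - (3 + q - (q + q**2)**2/2)*1/(2*q) = 7 - (3 + q - (q + q**2)**2/2)/(2*q))
(2 - 1*16) - L(-9) = (2 - 1*16) - (-6 + 26*(-9) + (-9)**2*(1 - 9)**2)/(4*(-9)) = (2 - 16) - (-1)*(-6 - 234 + 81*(-8)**2)/(4*9) = -14 - (-1)*(-6 - 234 + 81*64)/(4*9) = -14 - (-1)*(-6 - 234 + 5184)/(4*9) = -14 - (-1)*4944/(4*9) = -14 - 1*(-412/3) = -14 + 412/3 = 370/3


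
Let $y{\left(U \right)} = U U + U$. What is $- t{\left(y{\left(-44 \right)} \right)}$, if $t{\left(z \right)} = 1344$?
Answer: $-1344$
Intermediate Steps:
$y{\left(U \right)} = U + U^{2}$ ($y{\left(U \right)} = U^{2} + U = U + U^{2}$)
$- t{\left(y{\left(-44 \right)} \right)} = \left(-1\right) 1344 = -1344$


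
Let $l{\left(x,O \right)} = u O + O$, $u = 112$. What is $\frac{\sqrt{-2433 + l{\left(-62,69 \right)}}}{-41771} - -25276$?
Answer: $25276 - \frac{6 \sqrt{149}}{41771} \approx 25276.0$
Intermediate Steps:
$l{\left(x,O \right)} = 113 O$ ($l{\left(x,O \right)} = 112 O + O = 113 O$)
$\frac{\sqrt{-2433 + l{\left(-62,69 \right)}}}{-41771} - -25276 = \frac{\sqrt{-2433 + 113 \cdot 69}}{-41771} - -25276 = \sqrt{-2433 + 7797} \left(- \frac{1}{41771}\right) + 25276 = \sqrt{5364} \left(- \frac{1}{41771}\right) + 25276 = 6 \sqrt{149} \left(- \frac{1}{41771}\right) + 25276 = - \frac{6 \sqrt{149}}{41771} + 25276 = 25276 - \frac{6 \sqrt{149}}{41771}$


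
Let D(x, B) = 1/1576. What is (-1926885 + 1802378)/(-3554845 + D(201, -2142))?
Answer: 196223032/5602435719 ≈ 0.035025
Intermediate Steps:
D(x, B) = 1/1576
(-1926885 + 1802378)/(-3554845 + D(201, -2142)) = (-1926885 + 1802378)/(-3554845 + 1/1576) = -124507/(-5602435719/1576) = -124507*(-1576/5602435719) = 196223032/5602435719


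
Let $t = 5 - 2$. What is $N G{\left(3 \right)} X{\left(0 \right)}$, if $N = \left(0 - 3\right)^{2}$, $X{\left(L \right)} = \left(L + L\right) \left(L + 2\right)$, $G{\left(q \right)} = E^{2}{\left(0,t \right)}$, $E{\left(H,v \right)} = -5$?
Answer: $0$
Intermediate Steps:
$t = 3$ ($t = 5 - 2 = 3$)
$G{\left(q \right)} = 25$ ($G{\left(q \right)} = \left(-5\right)^{2} = 25$)
$X{\left(L \right)} = 2 L \left(2 + L\right)$
$N = 9$ ($N = \left(-3\right)^{2} = 9$)
$N G{\left(3 \right)} X{\left(0 \right)} = 9 \cdot 25 \cdot 2 \cdot 0 \left(2 + 0\right) = 225 \cdot 2 \cdot 0 \cdot 2 = 225 \cdot 0 = 0$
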